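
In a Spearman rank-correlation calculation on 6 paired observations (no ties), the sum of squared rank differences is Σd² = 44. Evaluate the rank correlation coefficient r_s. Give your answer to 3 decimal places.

ρ = 1 − 6Σd² / [n(n²−1)] = 1 − 6×44 / (6×35)
  = 1 − 264/210 = 1 − 1.2571 ≈ -0.257

-0.257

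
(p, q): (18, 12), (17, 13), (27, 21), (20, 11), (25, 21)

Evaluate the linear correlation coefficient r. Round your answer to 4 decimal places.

n = 5, Σp = 107, Σq = 78, Σp² = 2367, Σq² = 1316, Σpq = 1749
nΣpq − ΣpΣq = 8745 − 8346 = 399
nΣp² − (Σp)² = 11835 − 11449 = 386; nΣq² − (Σq)² = 6580 − 6084 = 496
r = 399 / √(386 × 496) = 399 / 437.5569 ≈ 0.9119

0.9119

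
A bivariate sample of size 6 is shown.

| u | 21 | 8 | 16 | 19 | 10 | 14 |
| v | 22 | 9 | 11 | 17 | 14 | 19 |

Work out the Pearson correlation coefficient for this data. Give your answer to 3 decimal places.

n = 6, Σu = 88, Σv = 92, Σu² = 1418, Σv² = 1532, Σuv = 1439
nΣuv − ΣuΣv = 8634 − 8096 = 538
nΣu² − (Σu)² = 8508 − 7744 = 764; nΣv² − (Σv)² = 9192 − 8464 = 728
r = 538 / √(764 × 728) = 538 / 745.7828 ≈ 0.721

0.721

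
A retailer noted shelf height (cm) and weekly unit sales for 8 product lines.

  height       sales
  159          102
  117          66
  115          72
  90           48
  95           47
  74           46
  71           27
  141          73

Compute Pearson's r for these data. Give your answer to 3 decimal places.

0.951

n = 8, Σx = 862, Σy = 481, Σx² = 99718, Σy² = 32631, Σxy = 56619
nΣxy − ΣxΣy = 452952 − 414622 = 38330
nΣx² − (Σx)² = 797744 − 743044 = 54700; nΣy² − (Σy)² = 261048 − 231361 = 29687
r = 38330 / √(54700 × 29687) = 38330 / 40297.3808 ≈ 0.951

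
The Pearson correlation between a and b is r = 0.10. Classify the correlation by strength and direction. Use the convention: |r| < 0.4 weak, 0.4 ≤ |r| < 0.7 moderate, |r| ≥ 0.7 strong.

weak positive

r = 0.10 > 0 so the relationship is positive.
|r| = 0.10, which falls in the weak range.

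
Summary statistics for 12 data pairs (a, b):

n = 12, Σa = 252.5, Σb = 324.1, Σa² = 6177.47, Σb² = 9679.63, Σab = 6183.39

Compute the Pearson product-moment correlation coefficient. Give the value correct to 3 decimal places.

-0.711

r = (nΣab − ΣaΣb) / √[(nΣa² − (Σa)²)(nΣb² − (Σb)²)]
Numerator: 12×6183.39 − 252.5×324.1 = -7634.57
Denominator: √[(74129.64 − 63756.25)(116155.56 − 105040.81)] = √[10373.39 × 11114.75] = 10737.6737
r = -7634.57 / 10737.6737 ≈ -0.711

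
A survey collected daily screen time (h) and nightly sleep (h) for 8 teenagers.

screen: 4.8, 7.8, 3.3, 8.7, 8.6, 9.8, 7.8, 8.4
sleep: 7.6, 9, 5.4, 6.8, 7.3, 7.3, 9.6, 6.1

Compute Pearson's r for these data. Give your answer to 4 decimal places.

n = 8, Σx = 59.2, Σy = 59.1, Σx² = 471.86, Σy² = 450.11, Σxy = 444.1
nΣxy − ΣxΣy = 3552.8 − 3498.72 = 54.08
nΣx² − (Σx)² = 3774.88 − 3504.64 = 270.24; nΣy² − (Σy)² = 3600.88 − 3492.81 = 108.07
r = 54.08 / √(270.24 × 108.07) = 54.08 / 170.8942 ≈ 0.3165

0.3165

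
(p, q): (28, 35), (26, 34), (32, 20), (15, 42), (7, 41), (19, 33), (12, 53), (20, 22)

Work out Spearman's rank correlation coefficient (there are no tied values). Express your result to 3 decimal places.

-0.714

Rank p: 7, 6, 8, 3, 1, 4, 2, 5
Rank q: 5, 4, 1, 7, 6, 3, 8, 2
d = rank(p) − rank(q): 2, 2, 7, -4, -5, 1, -6, 3; Σd² = 144
ρ = 1 − 6Σd² / [n(n²−1)] = 1 − 6×144 / (8×63) = 1 − 864/504 ≈ -0.714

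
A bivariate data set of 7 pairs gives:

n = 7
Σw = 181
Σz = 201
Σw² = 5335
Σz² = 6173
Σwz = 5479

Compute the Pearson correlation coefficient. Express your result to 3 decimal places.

r = (nΣwz − ΣwΣz) / √[(nΣw² − (Σw)²)(nΣz² − (Σz)²)]
Numerator: 7×5479 − 181×201 = 1972
Denominator: √[(37345 − 32761)(43211 − 40401)] = √[4584 × 2810] = 3589.0166
r = 1972 / 3589.0166 ≈ 0.549

0.549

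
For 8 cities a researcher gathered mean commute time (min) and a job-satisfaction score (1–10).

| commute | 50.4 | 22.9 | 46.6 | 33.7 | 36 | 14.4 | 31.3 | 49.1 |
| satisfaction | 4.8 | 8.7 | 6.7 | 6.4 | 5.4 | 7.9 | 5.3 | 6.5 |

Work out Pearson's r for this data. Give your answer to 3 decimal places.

n = 8, Σx = 284.4, Σy = 51.7, Σx² = 11265.68, Σy² = 346.49, Σxy = 1762.25
nΣxy − ΣxΣy = 14098 − 14703.48 = -605.48
nΣx² − (Σx)² = 90125.44 − 80883.36 = 9242.08; nΣy² − (Σy)² = 2771.92 − 2672.89 = 99.03
r = -605.48 / √(9242.08 × 99.03) = -605.48 / 956.6834 ≈ -0.633

-0.633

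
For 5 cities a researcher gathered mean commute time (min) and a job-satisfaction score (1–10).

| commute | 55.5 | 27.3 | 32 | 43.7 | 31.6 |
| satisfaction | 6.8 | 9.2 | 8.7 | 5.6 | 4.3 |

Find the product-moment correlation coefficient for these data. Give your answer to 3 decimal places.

n = 5, Σx = 190.1, Σy = 34.6, Σx² = 7757.79, Σy² = 256.42, Σxy = 1287.56
nΣxy − ΣxΣy = 6437.8 − 6577.46 = -139.66
nΣx² − (Σx)² = 38788.95 − 36138.01 = 2650.94; nΣy² − (Σy)² = 1282.1 − 1197.16 = 84.94
r = -139.66 / √(2650.94 × 84.94) = -139.66 / 474.5217 ≈ -0.294

-0.294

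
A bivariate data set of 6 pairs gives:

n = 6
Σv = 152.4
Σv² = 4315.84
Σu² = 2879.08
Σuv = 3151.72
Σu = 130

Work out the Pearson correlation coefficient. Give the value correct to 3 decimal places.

r = (nΣuv − ΣuΣv) / √[(nΣu² − (Σu)²)(nΣv² − (Σv)²)]
Numerator: 6×3151.72 − 130×152.4 = -901.68
Denominator: √[(17274.48 − 16900)(25895.04 − 23225.76)] = √[374.48 × 2669.28] = 999.7960
r = -901.68 / 999.7960 ≈ -0.902

-0.902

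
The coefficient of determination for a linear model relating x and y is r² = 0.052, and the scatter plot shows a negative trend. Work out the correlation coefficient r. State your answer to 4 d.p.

-0.2280

|r| = √0.052 = 0.2280
The association is negative, so r = −0.2280.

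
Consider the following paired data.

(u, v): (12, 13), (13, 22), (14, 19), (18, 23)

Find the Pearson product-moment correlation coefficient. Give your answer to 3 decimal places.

n = 4, Σu = 57, Σv = 77, Σu² = 833, Σv² = 1543, Σuv = 1122
nΣuv − ΣuΣv = 4488 − 4389 = 99
nΣu² − (Σu)² = 3332 − 3249 = 83; nΣv² − (Σv)² = 6172 − 5929 = 243
r = 99 / √(83 × 243) = 99 / 142.0176 ≈ 0.697

0.697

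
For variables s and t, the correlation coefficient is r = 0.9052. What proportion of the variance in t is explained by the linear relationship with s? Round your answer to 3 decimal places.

0.819

r² = (0.9052)² = 0.819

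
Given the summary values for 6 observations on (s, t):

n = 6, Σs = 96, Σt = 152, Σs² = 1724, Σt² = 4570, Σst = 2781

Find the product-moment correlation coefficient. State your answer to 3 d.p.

r = (nΣst − ΣsΣt) / √[(nΣs² − (Σs)²)(nΣt² − (Σt)²)]
Numerator: 6×2781 − 96×152 = 2094
Denominator: √[(10344 − 9216)(27420 − 23104)] = √[1128 × 4316] = 2206.4560
r = 2094 / 2206.4560 ≈ 0.949

0.949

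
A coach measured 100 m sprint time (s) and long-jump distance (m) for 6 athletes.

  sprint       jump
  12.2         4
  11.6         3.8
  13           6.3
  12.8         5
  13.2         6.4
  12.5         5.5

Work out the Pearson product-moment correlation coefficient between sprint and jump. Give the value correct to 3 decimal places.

n = 6, Σx = 75.3, Σy = 31, Σx² = 946.73, Σy² = 166.34, Σxy = 392.01
nΣxy − ΣxΣy = 2352.06 − 2334.3 = 17.76
nΣx² − (Σx)² = 5680.38 − 5670.09 = 10.29; nΣy² − (Σy)² = 998.04 − 961 = 37.04
r = 17.76 / √(10.29 × 37.04) = 17.76 / 19.5228 ≈ 0.910

0.910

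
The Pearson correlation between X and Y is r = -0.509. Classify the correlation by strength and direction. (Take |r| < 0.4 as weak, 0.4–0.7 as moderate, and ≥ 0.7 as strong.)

moderate negative

r = -0.509 < 0 so the relationship is negative.
|r| = 0.509, which falls in the moderate range.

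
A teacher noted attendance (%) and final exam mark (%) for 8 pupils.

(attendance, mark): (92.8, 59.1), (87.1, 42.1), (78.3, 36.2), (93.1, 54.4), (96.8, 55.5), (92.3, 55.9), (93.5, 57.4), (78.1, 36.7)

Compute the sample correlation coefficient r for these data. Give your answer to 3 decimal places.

0.942

n = 8, Σx = 712, Σy = 397.3, Σx² = 63728.14, Σy² = 20381.73, Σxy = 35815.63
nΣxy − ΣxΣy = 286525.04 − 282877.6 = 3647.44
nΣx² − (Σx)² = 509825.12 − 506944 = 2881.12; nΣy² − (Σy)² = 163053.84 − 157847.29 = 5206.55
r = 3647.44 / √(2881.12 × 5206.55) = 3647.44 / 3873.0731 ≈ 0.942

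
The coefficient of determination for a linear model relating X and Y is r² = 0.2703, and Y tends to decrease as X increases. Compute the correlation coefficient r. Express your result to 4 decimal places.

|r| = √0.2703 = 0.5199
The association is negative, so r = −0.5199.

-0.5199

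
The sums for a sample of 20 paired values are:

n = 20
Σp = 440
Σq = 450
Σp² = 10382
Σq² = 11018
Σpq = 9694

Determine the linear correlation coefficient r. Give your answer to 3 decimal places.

r = (nΣpq − ΣpΣq) / √[(nΣp² − (Σp)²)(nΣq² − (Σq)²)]
Numerator: 20×9694 − 440×450 = -4120
Denominator: √[(207640 − 193600)(220360 − 202500)] = √[14040 × 17860] = 15835.2266
r = -4120 / 15835.2266 ≈ -0.260

-0.260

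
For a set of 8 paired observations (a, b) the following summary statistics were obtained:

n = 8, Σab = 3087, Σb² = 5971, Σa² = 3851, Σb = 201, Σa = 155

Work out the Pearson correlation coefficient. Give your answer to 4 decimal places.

r = (nΣab − ΣaΣb) / √[(nΣa² − (Σa)²)(nΣb² − (Σb)²)]
Numerator: 8×3087 − 155×201 = -6459
Denominator: √[(30808 − 24025)(47768 − 40401)] = √[6783 × 7367] = 7068.9717
r = -6459 / 7068.9717 ≈ -0.9137

-0.9137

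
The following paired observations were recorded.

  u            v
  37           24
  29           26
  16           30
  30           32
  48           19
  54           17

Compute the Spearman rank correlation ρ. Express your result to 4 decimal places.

-0.8286

Rank u: 4, 2, 1, 3, 5, 6
Rank v: 3, 4, 5, 6, 2, 1
d = rank(u) − rank(v): 1, -2, -4, -3, 3, 5; Σd² = 64
ρ = 1 − 6Σd² / [n(n²−1)] = 1 − 6×64 / (6×35) = 1 − 384/210 ≈ -0.8286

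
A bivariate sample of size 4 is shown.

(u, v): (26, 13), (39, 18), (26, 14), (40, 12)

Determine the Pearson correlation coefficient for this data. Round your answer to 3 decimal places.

n = 4, Σu = 131, Σv = 57, Σu² = 4473, Σv² = 833, Σuv = 1884
nΣuv − ΣuΣv = 7536 − 7467 = 69
nΣu² − (Σu)² = 17892 − 17161 = 731; nΣv² − (Σv)² = 3332 − 3249 = 83
r = 69 / √(731 × 83) = 69 / 246.3189 ≈ 0.280

0.280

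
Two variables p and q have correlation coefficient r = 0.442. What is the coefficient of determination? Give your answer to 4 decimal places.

0.1954

r² = (0.442)² = 0.1954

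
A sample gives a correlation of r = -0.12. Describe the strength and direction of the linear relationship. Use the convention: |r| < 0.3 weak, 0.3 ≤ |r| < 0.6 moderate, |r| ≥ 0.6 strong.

weak negative

r = -0.12 < 0 so the relationship is negative.
|r| = 0.12, which falls in the weak range.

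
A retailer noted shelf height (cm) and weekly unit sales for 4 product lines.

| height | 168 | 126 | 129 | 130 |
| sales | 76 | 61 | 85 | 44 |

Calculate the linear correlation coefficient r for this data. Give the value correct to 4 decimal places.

n = 4, Σx = 553, Σy = 266, Σx² = 77641, Σy² = 18658, Σxy = 37139
nΣxy − ΣxΣy = 148556 − 147098 = 1458
nΣx² − (Σx)² = 310564 − 305809 = 4755; nΣy² − (Σy)² = 74632 − 70756 = 3876
r = 1458 / √(4755 × 3876) = 1458 / 4293.0618 ≈ 0.3396

0.3396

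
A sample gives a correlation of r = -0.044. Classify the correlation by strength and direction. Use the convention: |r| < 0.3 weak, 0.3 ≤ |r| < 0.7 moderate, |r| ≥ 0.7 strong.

r = -0.044 < 0 so the relationship is negative.
|r| = 0.044, which falls in the weak range.

weak negative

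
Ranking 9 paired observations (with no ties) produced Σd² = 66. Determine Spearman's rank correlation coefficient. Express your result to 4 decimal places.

ρ = 1 − 6Σd² / [n(n²−1)] = 1 − 6×66 / (9×80)
  = 1 − 396/720 = 1 − 0.55000 ≈ 0.4500

0.4500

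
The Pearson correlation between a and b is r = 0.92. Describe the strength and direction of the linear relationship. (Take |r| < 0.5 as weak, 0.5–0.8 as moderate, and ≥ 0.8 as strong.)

r = 0.92 > 0 so the relationship is positive.
|r| = 0.92, which falls in the strong range.

strong positive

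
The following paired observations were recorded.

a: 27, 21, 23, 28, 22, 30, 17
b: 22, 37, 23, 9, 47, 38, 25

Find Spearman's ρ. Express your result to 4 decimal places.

Rank a: 5, 2, 4, 6, 3, 7, 1
Rank b: 2, 5, 3, 1, 7, 6, 4
d = rank(a) − rank(b): 3, -3, 1, 5, -4, 1, -3; Σd² = 70
ρ = 1 − 6Σd² / [n(n²−1)] = 1 − 6×70 / (7×48) = 1 − 420/336 ≈ -0.2500

-0.2500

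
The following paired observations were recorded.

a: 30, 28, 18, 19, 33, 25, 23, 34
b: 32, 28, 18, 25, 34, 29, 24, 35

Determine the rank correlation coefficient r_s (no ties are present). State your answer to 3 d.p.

Rank a: 6, 5, 1, 2, 7, 4, 3, 8
Rank b: 6, 4, 1, 3, 7, 5, 2, 8
d = rank(a) − rank(b): 0, 1, 0, -1, 0, -1, 1, 0; Σd² = 4
ρ = 1 − 6Σd² / [n(n²−1)] = 1 − 6×4 / (8×63) = 1 − 24/504 ≈ 0.952

0.952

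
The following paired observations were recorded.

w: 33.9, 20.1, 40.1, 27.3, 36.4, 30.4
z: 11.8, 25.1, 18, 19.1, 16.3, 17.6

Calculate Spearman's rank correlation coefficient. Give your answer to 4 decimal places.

-0.6000

Rank w: 4, 1, 6, 2, 5, 3
Rank z: 1, 6, 4, 5, 2, 3
d = rank(w) − rank(z): 3, -5, 2, -3, 3, 0; Σd² = 56
ρ = 1 − 6Σd² / [n(n²−1)] = 1 − 6×56 / (6×35) = 1 − 336/210 ≈ -0.6000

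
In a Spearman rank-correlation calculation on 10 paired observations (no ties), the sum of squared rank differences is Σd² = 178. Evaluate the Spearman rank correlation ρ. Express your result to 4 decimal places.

ρ = 1 − 6Σd² / [n(n²−1)] = 1 − 6×178 / (10×99)
  = 1 − 1068/990 = 1 − 1.07879 ≈ -0.0788

-0.0788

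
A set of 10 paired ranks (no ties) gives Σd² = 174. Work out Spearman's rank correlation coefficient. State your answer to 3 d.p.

-0.055

ρ = 1 − 6Σd² / [n(n²−1)] = 1 − 6×174 / (10×99)
  = 1 − 1044/990 = 1 − 1.0545 ≈ -0.055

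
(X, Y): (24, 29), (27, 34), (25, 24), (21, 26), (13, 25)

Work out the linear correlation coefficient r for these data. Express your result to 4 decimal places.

n = 5, ΣX = 110, ΣY = 138, ΣX² = 2540, ΣY² = 3874, ΣXY = 3085
nΣXY − ΣXΣY = 15425 − 15180 = 245
nΣX² − (ΣX)² = 12700 − 12100 = 600; nΣY² − (ΣY)² = 19370 − 19044 = 326
r = 245 / √(600 × 326) = 245 / 442.2669 ≈ 0.5540

0.5540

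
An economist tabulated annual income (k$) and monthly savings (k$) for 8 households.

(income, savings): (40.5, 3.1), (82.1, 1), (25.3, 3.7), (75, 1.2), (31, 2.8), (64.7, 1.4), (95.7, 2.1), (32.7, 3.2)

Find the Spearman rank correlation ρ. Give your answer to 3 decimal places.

-0.786

Rank income: 4, 7, 1, 6, 2, 5, 8, 3
Rank savings: 6, 1, 8, 2, 5, 3, 4, 7
d = rank(income) − rank(savings): -2, 6, -7, 4, -3, 2, 4, -4; Σd² = 150
ρ = 1 − 6Σd² / [n(n²−1)] = 1 − 6×150 / (8×63) = 1 − 900/504 ≈ -0.786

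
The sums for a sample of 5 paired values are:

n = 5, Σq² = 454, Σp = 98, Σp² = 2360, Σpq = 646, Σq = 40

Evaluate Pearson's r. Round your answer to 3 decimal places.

r = (nΣpq − ΣpΣq) / √[(nΣp² − (Σp)²)(nΣq² − (Σq)²)]
Numerator: 5×646 − 98×40 = -690
Denominator: √[(11800 − 9604)(2270 − 1600)] = √[2196 × 670] = 1212.9798
r = -690 / 1212.9798 ≈ -0.569

-0.569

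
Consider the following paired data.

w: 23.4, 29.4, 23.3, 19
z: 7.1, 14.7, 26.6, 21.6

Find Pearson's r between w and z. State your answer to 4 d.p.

n = 4, Σw = 95.1, Σz = 70, Σw² = 2315.81, Σz² = 1440.62, Σwz = 1628.5
nΣwz − ΣwΣz = 6514 − 6657 = -143
nΣw² − (Σw)² = 9263.24 − 9044.01 = 219.23; nΣz² − (Σz)² = 5762.48 − 4900 = 862.48
r = -143 / √(219.23 × 862.48) = -143 / 434.8350 ≈ -0.3289

-0.3289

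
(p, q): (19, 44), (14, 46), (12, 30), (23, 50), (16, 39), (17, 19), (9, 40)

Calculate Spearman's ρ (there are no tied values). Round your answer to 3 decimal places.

Rank p: 6, 3, 2, 7, 4, 5, 1
Rank q: 5, 6, 2, 7, 3, 1, 4
d = rank(p) − rank(q): 1, -3, 0, 0, 1, 4, -3; Σd² = 36
ρ = 1 − 6Σd² / [n(n²−1)] = 1 − 6×36 / (7×48) = 1 − 216/336 ≈ 0.357

0.357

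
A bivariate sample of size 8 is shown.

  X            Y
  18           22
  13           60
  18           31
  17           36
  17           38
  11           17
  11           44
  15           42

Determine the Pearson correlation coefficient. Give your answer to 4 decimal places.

n = 8, ΣX = 120, ΣY = 290, ΣX² = 1862, ΣY² = 11774, ΣXY = 4293
nΣXY − ΣXΣY = 34344 − 34800 = -456
nΣX² − (ΣX)² = 14896 − 14400 = 496; nΣY² − (ΣY)² = 94192 − 84100 = 10092
r = -456 / √(496 × 10092) = -456 / 2237.3270 ≈ -0.2038

-0.2038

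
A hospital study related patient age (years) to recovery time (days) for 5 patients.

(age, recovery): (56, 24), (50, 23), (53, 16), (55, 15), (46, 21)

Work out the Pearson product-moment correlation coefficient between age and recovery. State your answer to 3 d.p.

-0.226

n = 5, Σx = 260, Σy = 99, Σx² = 13586, Σy² = 2027, Σxy = 5133
nΣxy − ΣxΣy = 25665 − 25740 = -75
nΣx² − (Σx)² = 67930 − 67600 = 330; nΣy² − (Σy)² = 10135 − 9801 = 334
r = -75 / √(330 × 334) = -75 / 331.9940 ≈ -0.226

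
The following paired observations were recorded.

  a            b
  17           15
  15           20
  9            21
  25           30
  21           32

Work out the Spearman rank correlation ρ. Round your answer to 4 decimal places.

Rank a: 3, 2, 1, 5, 4
Rank b: 1, 2, 3, 4, 5
d = rank(a) − rank(b): 2, 0, -2, 1, -1; Σd² = 10
ρ = 1 − 6Σd² / [n(n²−1)] = 1 − 6×10 / (5×24) = 1 − 60/120 ≈ 0.5000

0.5000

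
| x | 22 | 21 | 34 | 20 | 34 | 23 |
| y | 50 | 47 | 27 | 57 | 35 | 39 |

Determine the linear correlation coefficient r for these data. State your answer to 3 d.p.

-0.878

n = 6, Σx = 154, Σy = 255, Σx² = 4166, Σy² = 11433, Σxy = 6232
nΣxy − ΣxΣy = 37392 − 39270 = -1878
nΣx² − (Σx)² = 24996 − 23716 = 1280; nΣy² − (Σy)² = 68598 − 65025 = 3573
r = -1878 / √(1280 × 3573) = -1878 / 2138.5603 ≈ -0.878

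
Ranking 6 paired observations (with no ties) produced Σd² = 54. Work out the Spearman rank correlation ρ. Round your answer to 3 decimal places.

-0.543

ρ = 1 − 6Σd² / [n(n²−1)] = 1 − 6×54 / (6×35)
  = 1 − 324/210 = 1 − 1.5429 ≈ -0.543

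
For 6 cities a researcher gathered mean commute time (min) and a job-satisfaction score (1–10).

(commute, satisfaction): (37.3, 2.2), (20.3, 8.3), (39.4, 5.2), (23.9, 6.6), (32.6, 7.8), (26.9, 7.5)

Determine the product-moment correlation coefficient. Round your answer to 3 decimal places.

-0.710

n = 6, Σx = 180.4, Σy = 37.6, Σx² = 5713.32, Σy² = 261.42, Σxy = 1069.2
nΣxy − ΣxΣy = 6415.2 − 6783.04 = -367.84
nΣx² − (Σx)² = 34279.92 − 32544.16 = 1735.76; nΣy² − (Σy)² = 1568.52 − 1413.76 = 154.76
r = -367.84 / √(1735.76 × 154.76) = -367.84 / 518.2916 ≈ -0.710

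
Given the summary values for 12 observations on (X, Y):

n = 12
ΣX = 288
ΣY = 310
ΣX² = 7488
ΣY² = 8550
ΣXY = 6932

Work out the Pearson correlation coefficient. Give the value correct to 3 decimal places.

r = (nΣXY − ΣXΣY) / √[(nΣX² − (ΣX)²)(nΣY² − (ΣY)²)]
Numerator: 12×6932 − 288×310 = -6096
Denominator: √[(89856 − 82944)(102600 − 96100)] = √[6912 × 6500] = 6702.8352
r = -6096 / 6702.8352 ≈ -0.909

-0.909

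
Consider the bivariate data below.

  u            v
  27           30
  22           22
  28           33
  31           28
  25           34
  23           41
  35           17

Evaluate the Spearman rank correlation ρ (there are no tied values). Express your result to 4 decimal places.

Rank u: 4, 1, 5, 6, 3, 2, 7
Rank v: 4, 2, 5, 3, 6, 7, 1
d = rank(u) − rank(v): 0, -1, 0, 3, -3, -5, 6; Σd² = 80
ρ = 1 − 6Σd² / [n(n²−1)] = 1 − 6×80 / (7×48) = 1 − 480/336 ≈ -0.4286

-0.4286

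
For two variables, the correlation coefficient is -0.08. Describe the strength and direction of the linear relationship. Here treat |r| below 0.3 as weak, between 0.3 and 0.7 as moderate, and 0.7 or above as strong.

weak negative

r = -0.08 < 0 so the relationship is negative.
|r| = 0.08, which falls in the weak range.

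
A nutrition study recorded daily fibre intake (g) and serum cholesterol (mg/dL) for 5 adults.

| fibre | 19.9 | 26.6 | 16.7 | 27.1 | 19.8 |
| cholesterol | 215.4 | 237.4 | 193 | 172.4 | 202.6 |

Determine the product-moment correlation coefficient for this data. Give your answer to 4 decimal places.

n = 5, Σx = 110.1, Σy = 1020.8, Σx² = 2508.91, Σy² = 210773.44, Σxy = 22507.92
nΣxy − ΣxΣy = 112539.6 − 112390.08 = 149.52
nΣx² − (Σx)² = 12544.55 − 12122.01 = 422.54; nΣy² − (Σy)² = 1053867.2 − 1042032.64 = 11834.56
r = 149.52 / √(422.54 × 11834.56) = 149.52 / 2236.1965 ≈ 0.0669

0.0669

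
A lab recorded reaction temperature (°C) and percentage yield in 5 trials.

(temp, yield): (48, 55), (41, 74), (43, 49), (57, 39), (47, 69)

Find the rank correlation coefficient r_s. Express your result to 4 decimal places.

Rank temp: 4, 1, 2, 5, 3
Rank yield: 3, 5, 2, 1, 4
d = rank(temp) − rank(yield): 1, -4, 0, 4, -1; Σd² = 34
ρ = 1 − 6Σd² / [n(n²−1)] = 1 − 6×34 / (5×24) = 1 − 204/120 ≈ -0.7000

-0.7000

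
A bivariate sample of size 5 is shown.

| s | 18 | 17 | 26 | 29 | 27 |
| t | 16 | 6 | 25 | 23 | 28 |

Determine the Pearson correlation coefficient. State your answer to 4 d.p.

n = 5, Σs = 117, Σt = 98, Σs² = 2859, Σt² = 2230, Σst = 2463
nΣst − ΣsΣt = 12315 − 11466 = 849
nΣs² − (Σs)² = 14295 − 13689 = 606; nΣt² − (Σt)² = 11150 − 9604 = 1546
r = 849 / √(606 × 1546) = 849 / 967.9236 ≈ 0.8771

0.8771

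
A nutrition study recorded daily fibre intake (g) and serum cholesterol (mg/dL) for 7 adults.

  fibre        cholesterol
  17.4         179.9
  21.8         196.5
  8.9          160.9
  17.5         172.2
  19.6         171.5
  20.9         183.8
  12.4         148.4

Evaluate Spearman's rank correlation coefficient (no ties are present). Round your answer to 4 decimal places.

0.8214

Rank fibre: 3, 7, 1, 4, 5, 6, 2
Rank cholesterol: 5, 7, 2, 4, 3, 6, 1
d = rank(fibre) − rank(cholesterol): -2, 0, -1, 0, 2, 0, 1; Σd² = 10
ρ = 1 − 6Σd² / [n(n²−1)] = 1 − 6×10 / (7×48) = 1 − 60/336 ≈ 0.8214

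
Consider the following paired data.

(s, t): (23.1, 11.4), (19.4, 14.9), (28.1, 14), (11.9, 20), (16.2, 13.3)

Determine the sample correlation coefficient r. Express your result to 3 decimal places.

n = 5, Σs = 98.7, Σt = 73.6, Σs² = 2103.63, Σt² = 1124.86, Σst = 1399.26
nΣst − ΣsΣt = 6996.3 − 7264.32 = -268.02
nΣs² − (Σs)² = 10518.15 − 9741.69 = 776.46; nΣt² − (Σt)² = 5624.3 − 5416.96 = 207.34
r = -268.02 / √(776.46 × 207.34) = -268.02 / 401.2371 ≈ -0.668

-0.668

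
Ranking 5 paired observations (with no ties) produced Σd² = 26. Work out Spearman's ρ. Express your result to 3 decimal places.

ρ = 1 − 6Σd² / [n(n²−1)] = 1 − 6×26 / (5×24)
  = 1 − 156/120 = 1 − 1.3000 ≈ -0.300

-0.300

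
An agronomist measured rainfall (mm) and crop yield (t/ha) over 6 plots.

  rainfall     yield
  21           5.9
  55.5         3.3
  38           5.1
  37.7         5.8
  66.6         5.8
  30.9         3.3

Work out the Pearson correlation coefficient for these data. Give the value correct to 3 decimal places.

n = 6, Σx = 249.7, Σy = 29.2, Σx² = 11776.91, Σy² = 149.88, Σxy = 1207.76
nΣxy − ΣxΣy = 7246.56 − 7291.24 = -44.68
nΣx² − (Σx)² = 70661.46 − 62350.09 = 8311.37; nΣy² − (Σy)² = 899.28 − 852.64 = 46.64
r = -44.68 / √(8311.37 × 46.64) = -44.68 / 622.6093 ≈ -0.072

-0.072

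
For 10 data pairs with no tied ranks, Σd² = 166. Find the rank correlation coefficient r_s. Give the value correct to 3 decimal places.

ρ = 1 − 6Σd² / [n(n²−1)] = 1 − 6×166 / (10×99)
  = 1 − 996/990 = 1 − 1.0061 ≈ -0.006

-0.006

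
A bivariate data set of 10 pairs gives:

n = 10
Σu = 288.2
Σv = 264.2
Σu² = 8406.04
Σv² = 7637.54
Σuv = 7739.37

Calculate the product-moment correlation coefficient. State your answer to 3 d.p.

r = (nΣuv − ΣuΣv) / √[(nΣu² − (Σu)²)(nΣv² − (Σv)²)]
Numerator: 10×7739.37 − 288.2×264.2 = 1251.26
Denominator: √[(84060.4 − 83059.24)(76375.4 − 69801.64)] = √[1001.16 × 6573.76] = 2565.4211
r = 1251.26 / 2565.4211 ≈ 0.488

0.488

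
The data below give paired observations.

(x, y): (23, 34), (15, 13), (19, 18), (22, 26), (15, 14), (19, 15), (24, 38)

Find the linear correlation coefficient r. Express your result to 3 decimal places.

n = 7, Σx = 137, Σy = 158, Σx² = 2761, Σy² = 4190, Σxy = 3298
nΣxy − ΣxΣy = 23086 − 21646 = 1440
nΣx² − (Σx)² = 19327 − 18769 = 558; nΣy² − (Σy)² = 29330 − 24964 = 4366
r = 1440 / √(558 × 4366) = 1440 / 1560.8421 ≈ 0.923

0.923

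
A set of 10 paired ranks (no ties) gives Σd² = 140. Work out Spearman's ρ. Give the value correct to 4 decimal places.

0.1515

ρ = 1 − 6Σd² / [n(n²−1)] = 1 − 6×140 / (10×99)
  = 1 − 840/990 = 1 − 0.84848 ≈ 0.1515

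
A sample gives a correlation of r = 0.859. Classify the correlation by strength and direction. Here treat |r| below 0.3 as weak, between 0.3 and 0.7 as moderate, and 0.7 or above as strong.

r = 0.859 > 0 so the relationship is positive.
|r| = 0.859, which falls in the strong range.

strong positive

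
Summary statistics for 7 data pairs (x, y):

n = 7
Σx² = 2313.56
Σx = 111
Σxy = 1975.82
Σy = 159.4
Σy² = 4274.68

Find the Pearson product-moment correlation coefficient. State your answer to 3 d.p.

r = (nΣxy − ΣxΣy) / √[(nΣx² − (Σx)²)(nΣy² − (Σy)²)]
Numerator: 7×1975.82 − 111×159.4 = -3862.66
Denominator: √[(16194.92 − 12321)(29922.76 − 25408.36)] = √[3873.92 × 4514.4] = 4181.9164
r = -3862.66 / 4181.9164 ≈ -0.924

-0.924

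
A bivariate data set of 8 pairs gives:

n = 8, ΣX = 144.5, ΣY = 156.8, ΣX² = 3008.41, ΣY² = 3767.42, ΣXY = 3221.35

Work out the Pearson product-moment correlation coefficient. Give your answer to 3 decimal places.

r = (nΣXY − ΣXΣY) / √[(nΣX² − (ΣX)²)(nΣY² − (ΣY)²)]
Numerator: 8×3221.35 − 144.5×156.8 = 3113.2
Denominator: √[(24067.28 − 20880.25)(30139.36 − 24586.24)] = √[3187.03 × 5553.12] = 4206.8943
r = 3113.2 / 4206.8943 ≈ 0.740

0.740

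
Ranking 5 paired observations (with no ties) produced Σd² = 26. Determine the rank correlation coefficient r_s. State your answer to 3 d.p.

ρ = 1 − 6Σd² / [n(n²−1)] = 1 − 6×26 / (5×24)
  = 1 − 156/120 = 1 − 1.3000 ≈ -0.300

-0.300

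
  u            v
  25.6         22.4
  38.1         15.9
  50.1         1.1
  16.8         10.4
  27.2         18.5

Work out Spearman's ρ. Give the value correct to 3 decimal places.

-0.400

Rank u: 2, 4, 5, 1, 3
Rank v: 5, 3, 1, 2, 4
d = rank(u) − rank(v): -3, 1, 4, -1, -1; Σd² = 28
ρ = 1 − 6Σd² / [n(n²−1)] = 1 − 6×28 / (5×24) = 1 − 168/120 ≈ -0.400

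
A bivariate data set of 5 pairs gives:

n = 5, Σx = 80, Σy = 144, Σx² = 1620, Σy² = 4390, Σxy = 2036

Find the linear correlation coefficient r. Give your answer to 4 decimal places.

-0.9328

r = (nΣxy − ΣxΣy) / √[(nΣx² − (Σx)²)(nΣy² − (Σy)²)]
Numerator: 5×2036 − 80×144 = -1340
Denominator: √[(8100 − 6400)(21950 − 20736)] = √[1700 × 1214] = 1436.5932
r = -1340 / 1436.5932 ≈ -0.9328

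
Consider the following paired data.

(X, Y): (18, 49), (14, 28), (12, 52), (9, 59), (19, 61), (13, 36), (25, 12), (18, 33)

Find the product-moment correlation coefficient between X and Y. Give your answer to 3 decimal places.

n = 8, ΣX = 128, ΣY = 330, ΣX² = 2224, ΣY² = 15620, ΣXY = 4950
nΣXY − ΣXΣY = 39600 − 42240 = -2640
nΣX² − (ΣX)² = 17792 − 16384 = 1408; nΣY² − (ΣY)² = 124960 − 108900 = 16060
r = -2640 / √(1408 × 16060) = -2640 / 4755.2581 ≈ -0.555

-0.555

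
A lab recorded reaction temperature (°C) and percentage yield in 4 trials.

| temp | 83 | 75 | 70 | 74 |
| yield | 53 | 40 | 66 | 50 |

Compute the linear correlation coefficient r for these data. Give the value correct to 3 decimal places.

-0.345

n = 4, Σx = 302, Σy = 209, Σx² = 22890, Σy² = 11265, Σxy = 15719
nΣxy − ΣxΣy = 62876 − 63118 = -242
nΣx² − (Σx)² = 91560 − 91204 = 356; nΣy² − (Σy)² = 45060 − 43681 = 1379
r = -242 / √(356 × 1379) = -242 / 700.6597 ≈ -0.345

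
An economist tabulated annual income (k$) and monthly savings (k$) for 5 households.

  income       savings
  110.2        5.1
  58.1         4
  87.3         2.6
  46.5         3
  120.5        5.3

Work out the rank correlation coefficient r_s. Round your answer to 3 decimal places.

0.700

Rank income: 4, 2, 3, 1, 5
Rank savings: 4, 3, 1, 2, 5
d = rank(income) − rank(savings): 0, -1, 2, -1, 0; Σd² = 6
ρ = 1 − 6Σd² / [n(n²−1)] = 1 − 6×6 / (5×24) = 1 − 36/120 ≈ 0.700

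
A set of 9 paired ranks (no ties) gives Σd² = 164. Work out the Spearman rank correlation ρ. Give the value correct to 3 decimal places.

ρ = 1 − 6Σd² / [n(n²−1)] = 1 − 6×164 / (9×80)
  = 1 − 984/720 = 1 − 1.3667 ≈ -0.367

-0.367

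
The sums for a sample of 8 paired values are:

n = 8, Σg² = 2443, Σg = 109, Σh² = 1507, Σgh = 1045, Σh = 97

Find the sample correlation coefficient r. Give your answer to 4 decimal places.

-0.4914

r = (nΣgh − ΣgΣh) / √[(nΣg² − (Σg)²)(nΣh² − (Σh)²)]
Numerator: 8×1045 − 109×97 = -2213
Denominator: √[(19544 − 11881)(12056 − 9409)] = √[7663 × 2647] = 4503.7719
r = -2213 / 4503.7719 ≈ -0.4914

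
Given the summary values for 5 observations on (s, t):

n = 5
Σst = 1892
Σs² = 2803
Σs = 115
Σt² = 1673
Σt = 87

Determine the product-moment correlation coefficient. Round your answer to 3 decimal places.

r = (nΣst − ΣsΣt) / √[(nΣs² − (Σs)²)(nΣt² − (Σt)²)]
Numerator: 5×1892 − 115×87 = -545
Denominator: √[(14015 − 13225)(8365 − 7569)] = √[790 × 796] = 792.9943
r = -545 / 792.9943 ≈ -0.687

-0.687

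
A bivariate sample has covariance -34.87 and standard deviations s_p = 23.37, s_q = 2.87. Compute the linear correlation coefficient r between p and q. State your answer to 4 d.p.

r = Cov(p,q) / (s_p · s_q) = -34.87 / (23.37 × 2.87)
  = -34.87 / 67.0719 ≈ -0.5199

-0.5199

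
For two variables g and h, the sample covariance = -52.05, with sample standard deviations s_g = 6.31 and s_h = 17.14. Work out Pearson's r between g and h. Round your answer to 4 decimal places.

-0.4813

r = Cov(g,h) / (s_g · s_h) = -52.05 / (6.31 × 17.14)
  = -52.05 / 108.1534 ≈ -0.4813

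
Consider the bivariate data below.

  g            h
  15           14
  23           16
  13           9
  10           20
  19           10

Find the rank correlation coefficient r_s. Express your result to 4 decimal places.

-0.1000

Rank g: 3, 5, 2, 1, 4
Rank h: 3, 4, 1, 5, 2
d = rank(g) − rank(h): 0, 1, 1, -4, 2; Σd² = 22
ρ = 1 − 6Σd² / [n(n²−1)] = 1 − 6×22 / (5×24) = 1 − 132/120 ≈ -0.1000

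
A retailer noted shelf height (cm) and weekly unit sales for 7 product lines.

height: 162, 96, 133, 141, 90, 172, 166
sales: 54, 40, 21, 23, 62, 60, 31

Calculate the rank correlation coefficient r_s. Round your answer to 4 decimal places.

-0.0357

Rank height: 5, 2, 3, 4, 1, 7, 6
Rank sales: 5, 4, 1, 2, 7, 6, 3
d = rank(height) − rank(sales): 0, -2, 2, 2, -6, 1, 3; Σd² = 58
ρ = 1 − 6Σd² / [n(n²−1)] = 1 − 6×58 / (7×48) = 1 − 348/336 ≈ -0.0357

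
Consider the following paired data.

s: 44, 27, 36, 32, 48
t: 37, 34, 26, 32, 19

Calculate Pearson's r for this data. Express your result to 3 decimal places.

-0.476

n = 5, Σs = 187, Σt = 148, Σs² = 7289, Σt² = 4586, Σst = 5418
nΣst − ΣsΣt = 27090 − 27676 = -586
nΣs² − (Σs)² = 36445 − 34969 = 1476; nΣt² − (Σt)² = 22930 − 21904 = 1026
r = -586 / √(1476 × 1026) = -586 / 1230.5999 ≈ -0.476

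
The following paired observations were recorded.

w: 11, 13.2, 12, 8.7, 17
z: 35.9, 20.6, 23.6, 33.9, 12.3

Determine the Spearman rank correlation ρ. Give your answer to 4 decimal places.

-0.9000

Rank w: 2, 4, 3, 1, 5
Rank z: 5, 2, 3, 4, 1
d = rank(w) − rank(z): -3, 2, 0, -3, 4; Σd² = 38
ρ = 1 − 6Σd² / [n(n²−1)] = 1 − 6×38 / (5×24) = 1 − 228/120 ≈ -0.9000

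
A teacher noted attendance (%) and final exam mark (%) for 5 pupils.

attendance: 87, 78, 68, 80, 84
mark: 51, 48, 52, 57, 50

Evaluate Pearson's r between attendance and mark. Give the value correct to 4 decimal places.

n = 5, Σx = 397, Σy = 258, Σx² = 31733, Σy² = 13358, Σxy = 20477
nΣxy − ΣxΣy = 102385 − 102426 = -41
nΣx² − (Σx)² = 158665 − 157609 = 1056; nΣy² − (Σy)² = 66790 − 66564 = 226
r = -41 / √(1056 × 226) = -41 / 488.5243 ≈ -0.0839

-0.0839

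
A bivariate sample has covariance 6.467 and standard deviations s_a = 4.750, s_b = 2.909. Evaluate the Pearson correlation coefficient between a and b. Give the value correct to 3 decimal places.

0.468

r = Cov(a,b) / (s_a · s_b) = 6.467 / (4.750 × 2.909)
  = 6.467 / 13.8177 ≈ 0.468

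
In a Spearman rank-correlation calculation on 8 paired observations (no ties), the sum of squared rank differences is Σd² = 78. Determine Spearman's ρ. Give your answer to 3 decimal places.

0.071

ρ = 1 − 6Σd² / [n(n²−1)] = 1 − 6×78 / (8×63)
  = 1 − 468/504 = 1 − 0.9286 ≈ 0.071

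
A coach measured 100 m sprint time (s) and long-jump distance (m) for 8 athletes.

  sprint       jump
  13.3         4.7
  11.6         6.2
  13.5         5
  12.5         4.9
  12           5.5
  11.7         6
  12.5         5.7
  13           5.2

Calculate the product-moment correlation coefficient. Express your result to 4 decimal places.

n = 8, Σx = 100.1, Σy = 43.2, Σx² = 1256.09, Σy² = 235.32, Σxy = 538.23
nΣxy − ΣxΣy = 4305.84 − 4324.32 = -18.48
nΣx² − (Σx)² = 10048.72 − 10020.01 = 28.71; nΣy² − (Σy)² = 1882.56 − 1866.24 = 16.32
r = -18.48 / √(28.71 × 16.32) = -18.48 / 21.6460 ≈ -0.8537

-0.8537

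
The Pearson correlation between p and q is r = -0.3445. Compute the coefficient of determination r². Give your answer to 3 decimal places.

0.119

r² = (-0.3445)² = 0.119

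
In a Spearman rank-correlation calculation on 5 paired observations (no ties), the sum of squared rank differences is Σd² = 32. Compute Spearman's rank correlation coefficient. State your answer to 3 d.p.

-0.600

ρ = 1 − 6Σd² / [n(n²−1)] = 1 − 6×32 / (5×24)
  = 1 − 192/120 = 1 − 1.6000 ≈ -0.600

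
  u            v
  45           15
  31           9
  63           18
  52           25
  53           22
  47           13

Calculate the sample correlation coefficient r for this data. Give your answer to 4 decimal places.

n = 6, Σu = 291, Σv = 102, Σu² = 14677, Σv² = 1908, Σuv = 5165
nΣuv − ΣuΣv = 30990 − 29682 = 1308
nΣu² − (Σu)² = 88062 − 84681 = 3381; nΣv² − (Σv)² = 11448 − 10404 = 1044
r = 1308 / √(3381 × 1044) = 1308 / 1878.7666 ≈ 0.6962

0.6962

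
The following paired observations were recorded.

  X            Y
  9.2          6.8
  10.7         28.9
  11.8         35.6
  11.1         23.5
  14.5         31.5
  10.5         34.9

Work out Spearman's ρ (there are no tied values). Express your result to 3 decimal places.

0.486

Rank X: 1, 3, 5, 4, 6, 2
Rank Y: 1, 3, 6, 2, 4, 5
d = rank(X) − rank(Y): 0, 0, -1, 2, 2, -3; Σd² = 18
ρ = 1 − 6Σd² / [n(n²−1)] = 1 − 6×18 / (6×35) = 1 − 108/210 ≈ 0.486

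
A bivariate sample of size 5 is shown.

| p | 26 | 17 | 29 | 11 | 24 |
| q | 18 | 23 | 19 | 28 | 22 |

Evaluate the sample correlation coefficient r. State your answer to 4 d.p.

n = 5, Σp = 107, Σq = 110, Σp² = 2503, Σq² = 2482, Σpq = 2246
nΣpq − ΣpΣq = 11230 − 11770 = -540
nΣp² − (Σp)² = 12515 − 11449 = 1066; nΣq² − (Σq)² = 12410 − 12100 = 310
r = -540 / √(1066 × 310) = -540 / 574.8565 ≈ -0.9394

-0.9394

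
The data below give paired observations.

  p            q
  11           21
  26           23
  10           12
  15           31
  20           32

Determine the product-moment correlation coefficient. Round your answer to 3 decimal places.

0.471

n = 5, Σp = 82, Σq = 119, Σp² = 1522, Σq² = 3099, Σpq = 2054
nΣpq − ΣpΣq = 10270 − 9758 = 512
nΣp² − (Σp)² = 7610 − 6724 = 886; nΣq² − (Σq)² = 15495 − 14161 = 1334
r = 512 / √(886 × 1334) = 512 / 1087.1633 ≈ 0.471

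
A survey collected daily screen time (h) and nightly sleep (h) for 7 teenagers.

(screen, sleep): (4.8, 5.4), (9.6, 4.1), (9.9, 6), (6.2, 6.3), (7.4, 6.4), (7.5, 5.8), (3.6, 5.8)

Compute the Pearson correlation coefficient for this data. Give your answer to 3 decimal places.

n = 7, Σx = 49, Σy = 39.8, Σx² = 375.62, Σy² = 229.9, Σxy = 275.48
nΣxy − ΣxΣy = 1928.36 − 1950.2 = -21.84
nΣx² − (Σx)² = 2629.34 − 2401 = 228.34; nΣy² − (Σy)² = 1609.3 − 1584.04 = 25.26
r = -21.84 / √(228.34 × 25.26) = -21.84 / 75.9465 ≈ -0.288

-0.288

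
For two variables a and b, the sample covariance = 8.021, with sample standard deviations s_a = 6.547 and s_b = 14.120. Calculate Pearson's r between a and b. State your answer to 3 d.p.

0.087

r = Cov(a,b) / (s_a · s_b) = 8.021 / (6.547 × 14.120)
  = 8.021 / 92.4436 ≈ 0.087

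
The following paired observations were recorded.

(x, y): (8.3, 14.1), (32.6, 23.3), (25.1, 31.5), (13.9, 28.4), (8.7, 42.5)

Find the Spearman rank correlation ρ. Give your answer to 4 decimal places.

0.1000

Rank x: 1, 5, 4, 3, 2
Rank y: 1, 2, 4, 3, 5
d = rank(x) − rank(y): 0, 3, 0, 0, -3; Σd² = 18
ρ = 1 − 6Σd² / [n(n²−1)] = 1 − 6×18 / (5×24) = 1 − 108/120 ≈ 0.1000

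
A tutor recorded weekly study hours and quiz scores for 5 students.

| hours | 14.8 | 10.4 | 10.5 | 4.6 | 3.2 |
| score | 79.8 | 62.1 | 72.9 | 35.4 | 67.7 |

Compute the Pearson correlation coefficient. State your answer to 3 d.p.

n = 5, Σx = 43.5, Σy = 317.9, Σx² = 468.85, Σy² = 21375.31, Σxy = 2971.81
nΣxy − ΣxΣy = 14859.05 − 13828.65 = 1030.4
nΣx² − (Σx)² = 2344.25 − 1892.25 = 452; nΣy² − (Σy)² = 106876.55 − 101060.41 = 5816.14
r = 1030.4 / √(452 × 5816.14) = 1030.4 / 1621.3868 ≈ 0.636

0.636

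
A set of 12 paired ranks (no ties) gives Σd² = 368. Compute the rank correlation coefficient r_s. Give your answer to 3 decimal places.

-0.287

ρ = 1 − 6Σd² / [n(n²−1)] = 1 − 6×368 / (12×143)
  = 1 − 2208/1716 = 1 − 1.2867 ≈ -0.287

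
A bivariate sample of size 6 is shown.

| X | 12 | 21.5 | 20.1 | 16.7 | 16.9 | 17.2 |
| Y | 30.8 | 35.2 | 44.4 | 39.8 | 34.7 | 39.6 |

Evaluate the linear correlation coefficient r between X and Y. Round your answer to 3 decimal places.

n = 6, ΣX = 104.4, ΣY = 224.5, ΣX² = 1870.6, ΣY² = 8515.33, ΣXY = 3951.05
nΣXY − ΣXΣY = 23706.3 − 23437.8 = 268.5
nΣX² − (ΣX)² = 11223.6 − 10899.36 = 324.24; nΣY² − (ΣY)² = 51091.98 − 50400.25 = 691.73
r = 268.5 / √(324.24 × 691.73) = 268.5 / 473.5890 ≈ 0.567

0.567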